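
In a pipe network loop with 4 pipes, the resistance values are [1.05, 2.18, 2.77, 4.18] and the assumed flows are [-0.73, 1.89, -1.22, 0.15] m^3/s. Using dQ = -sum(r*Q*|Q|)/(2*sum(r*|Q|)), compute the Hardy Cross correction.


Numerator terms (r*Q*|Q|): 1.05*-0.73*|-0.73| = -0.5595; 2.18*1.89*|1.89| = 7.7872; 2.77*-1.22*|-1.22| = -4.1229; 4.18*0.15*|0.15| = 0.094.
Sum of numerator = 3.1988.
Denominator terms (r*|Q|): 1.05*|-0.73| = 0.7665; 2.18*|1.89| = 4.1202; 2.77*|-1.22| = 3.3794; 4.18*|0.15| = 0.627.
2 * sum of denominator = 2 * 8.8931 = 17.7862.
dQ = -3.1988 / 17.7862 = -0.1798 m^3/s.

-0.1798


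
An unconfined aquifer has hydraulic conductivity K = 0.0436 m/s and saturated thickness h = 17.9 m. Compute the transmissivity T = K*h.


Transmissivity is defined as T = K * h.
T = 0.0436 * 17.9
  = 0.7804 m^2/s.

0.7804


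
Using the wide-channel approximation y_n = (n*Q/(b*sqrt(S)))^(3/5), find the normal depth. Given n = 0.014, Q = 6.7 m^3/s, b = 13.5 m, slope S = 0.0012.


We use the wide-channel approximation y_n = (n*Q/(b*sqrt(S)))^(3/5).
sqrt(S) = sqrt(0.0012) = 0.034641.
Numerator: n*Q = 0.014 * 6.7 = 0.0938.
Denominator: b*sqrt(S) = 13.5 * 0.034641 = 0.467653.
arg = 0.2006.
y_n = 0.2006^(3/5) = 0.3814 m.

0.3814


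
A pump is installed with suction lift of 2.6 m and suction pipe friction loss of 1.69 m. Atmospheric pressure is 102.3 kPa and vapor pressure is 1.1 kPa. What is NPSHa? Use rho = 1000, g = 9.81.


NPSHa = p_atm/(rho*g) - z_s - hf_s - p_vap/(rho*g).
p_atm/(rho*g) = 102.3*1000 / (1000*9.81) = 10.428 m.
p_vap/(rho*g) = 1.1*1000 / (1000*9.81) = 0.112 m.
NPSHa = 10.428 - 2.6 - 1.69 - 0.112
      = 6.03 m.

6.03


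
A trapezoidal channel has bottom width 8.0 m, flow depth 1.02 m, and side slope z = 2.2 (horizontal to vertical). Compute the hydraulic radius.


For a trapezoidal section with side slope z:
A = (b + z*y)*y = (8.0 + 2.2*1.02)*1.02 = 10.449 m^2.
P = b + 2*y*sqrt(1 + z^2) = 8.0 + 2*1.02*sqrt(1 + 2.2^2) = 12.93 m.
R = A/P = 10.449 / 12.93 = 0.8081 m.

0.8081


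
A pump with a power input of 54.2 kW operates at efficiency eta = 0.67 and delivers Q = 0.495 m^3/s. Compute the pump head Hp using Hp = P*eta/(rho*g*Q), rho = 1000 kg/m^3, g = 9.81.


Pump head formula: Hp = P * eta / (rho * g * Q).
Numerator: P * eta = 54.2 * 1000 * 0.67 = 36314.0 W.
Denominator: rho * g * Q = 1000 * 9.81 * 0.495 = 4855.95.
Hp = 36314.0 / 4855.95 = 7.48 m.

7.48


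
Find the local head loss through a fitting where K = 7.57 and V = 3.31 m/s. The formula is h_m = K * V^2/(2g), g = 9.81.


Minor loss formula: h_m = K * V^2/(2g).
V^2 = 3.31^2 = 10.9561.
V^2/(2g) = 10.9561 / 19.62 = 0.5584 m.
h_m = 7.57 * 0.5584 = 4.2272 m.

4.2272


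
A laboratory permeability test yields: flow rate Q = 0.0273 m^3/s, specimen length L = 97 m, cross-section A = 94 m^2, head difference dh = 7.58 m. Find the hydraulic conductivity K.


From K = Q*L / (A*dh):
Numerator: Q*L = 0.0273 * 97 = 2.6481.
Denominator: A*dh = 94 * 7.58 = 712.52.
K = 2.6481 / 712.52 = 0.003717 m/s.

0.003717


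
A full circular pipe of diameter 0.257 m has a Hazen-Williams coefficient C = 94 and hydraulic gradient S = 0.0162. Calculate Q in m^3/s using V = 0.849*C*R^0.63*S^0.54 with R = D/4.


For a full circular pipe, R = D/4 = 0.257/4 = 0.0643 m.
V = 0.849 * 94 * 0.0643^0.63 * 0.0162^0.54
  = 0.849 * 94 * 0.177403 * 0.107929
  = 1.528 m/s.
Pipe area A = pi*D^2/4 = pi*0.257^2/4 = 0.0519 m^2.
Q = A * V = 0.0519 * 1.528 = 0.0793 m^3/s.

0.0793


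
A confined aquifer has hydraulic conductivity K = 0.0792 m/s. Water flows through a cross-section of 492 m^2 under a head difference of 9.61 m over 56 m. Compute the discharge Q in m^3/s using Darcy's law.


Darcy's law: Q = K * A * i, where i = dh/L.
Hydraulic gradient i = 9.61 / 56 = 0.171607.
Q = 0.0792 * 492 * 0.171607
  = 6.6869 m^3/s.

6.6869


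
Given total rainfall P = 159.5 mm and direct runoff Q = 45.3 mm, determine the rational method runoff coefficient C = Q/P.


The runoff coefficient C = runoff depth / rainfall depth.
C = 45.3 / 159.5
  = 0.284.

0.284


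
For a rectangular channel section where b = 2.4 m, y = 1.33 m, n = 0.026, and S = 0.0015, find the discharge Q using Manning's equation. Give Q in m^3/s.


For a rectangular channel, the cross-sectional area A = b * y = 2.4 * 1.33 = 3.19 m^2.
The wetted perimeter P = b + 2y = 2.4 + 2*1.33 = 5.06 m.
Hydraulic radius R = A/P = 3.19/5.06 = 0.6308 m.
Velocity V = (1/n)*R^(2/3)*S^(1/2) = (1/0.026)*0.6308^(2/3)*0.0015^(1/2) = 1.0957 m/s.
Discharge Q = A * V = 3.19 * 1.0957 = 3.497 m^3/s.

3.497


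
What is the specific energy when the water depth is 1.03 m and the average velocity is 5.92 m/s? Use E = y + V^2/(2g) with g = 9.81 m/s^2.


Specific energy E = y + V^2/(2g).
Velocity head = V^2/(2g) = 5.92^2 / (2*9.81) = 35.0464 / 19.62 = 1.7863 m.
E = 1.03 + 1.7863 = 2.8163 m.

2.8163


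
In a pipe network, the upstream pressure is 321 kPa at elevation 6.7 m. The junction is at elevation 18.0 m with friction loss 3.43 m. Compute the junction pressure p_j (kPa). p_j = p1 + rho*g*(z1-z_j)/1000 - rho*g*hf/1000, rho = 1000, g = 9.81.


Junction pressure: p_j = p1 + rho*g*(z1 - z_j)/1000 - rho*g*hf/1000.
Elevation term = 1000*9.81*(6.7 - 18.0)/1000 = -110.853 kPa.
Friction term = 1000*9.81*3.43/1000 = 33.648 kPa.
p_j = 321 + -110.853 - 33.648 = 176.5 kPa.

176.5


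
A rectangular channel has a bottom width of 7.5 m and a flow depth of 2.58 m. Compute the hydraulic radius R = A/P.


For a rectangular section:
Flow area A = b * y = 7.5 * 2.58 = 19.35 m^2.
Wetted perimeter P = b + 2y = 7.5 + 2*2.58 = 12.66 m.
Hydraulic radius R = A/P = 19.35 / 12.66 = 1.5284 m.

1.5284


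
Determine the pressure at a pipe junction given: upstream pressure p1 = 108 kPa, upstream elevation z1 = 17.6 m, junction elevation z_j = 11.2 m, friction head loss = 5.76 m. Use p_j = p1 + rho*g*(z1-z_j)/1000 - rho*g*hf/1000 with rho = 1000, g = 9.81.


Junction pressure: p_j = p1 + rho*g*(z1 - z_j)/1000 - rho*g*hf/1000.
Elevation term = 1000*9.81*(17.6 - 11.2)/1000 = 62.784 kPa.
Friction term = 1000*9.81*5.76/1000 = 56.506 kPa.
p_j = 108 + 62.784 - 56.506 = 114.28 kPa.

114.28


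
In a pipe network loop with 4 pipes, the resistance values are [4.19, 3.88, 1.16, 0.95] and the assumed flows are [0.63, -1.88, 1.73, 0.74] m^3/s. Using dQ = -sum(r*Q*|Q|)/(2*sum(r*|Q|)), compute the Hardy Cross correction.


Numerator terms (r*Q*|Q|): 4.19*0.63*|0.63| = 1.663; 3.88*-1.88*|-1.88| = -13.7135; 1.16*1.73*|1.73| = 3.4718; 0.95*0.74*|0.74| = 0.5202.
Sum of numerator = -8.0585.
Denominator terms (r*|Q|): 4.19*|0.63| = 2.6397; 3.88*|-1.88| = 7.2944; 1.16*|1.73| = 2.0068; 0.95*|0.74| = 0.703.
2 * sum of denominator = 2 * 12.6439 = 25.2878.
dQ = --8.0585 / 25.2878 = 0.3187 m^3/s.

0.3187


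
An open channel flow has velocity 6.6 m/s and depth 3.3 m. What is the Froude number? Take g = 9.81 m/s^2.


The Froude number is defined as Fr = V / sqrt(g*y).
g*y = 9.81 * 3.3 = 32.373.
sqrt(g*y) = sqrt(32.373) = 5.6897.
Fr = 6.6 / 5.6897 = 1.16.

1.16


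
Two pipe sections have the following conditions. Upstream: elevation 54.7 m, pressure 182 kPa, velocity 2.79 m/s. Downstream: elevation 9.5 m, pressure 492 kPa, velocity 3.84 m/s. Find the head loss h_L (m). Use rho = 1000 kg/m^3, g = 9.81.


Total head at each section: H = z + p/(rho*g) + V^2/(2g).
H1 = 54.7 + 182*1000/(1000*9.81) + 2.79^2/(2*9.81)
   = 54.7 + 18.552 + 0.3967
   = 73.649 m.
H2 = 9.5 + 492*1000/(1000*9.81) + 3.84^2/(2*9.81)
   = 9.5 + 50.153 + 0.7516
   = 60.404 m.
h_L = H1 - H2 = 73.649 - 60.404 = 13.245 m.

13.245


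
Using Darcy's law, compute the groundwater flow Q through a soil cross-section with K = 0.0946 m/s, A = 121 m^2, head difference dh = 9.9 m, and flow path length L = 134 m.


Darcy's law: Q = K * A * i, where i = dh/L.
Hydraulic gradient i = 9.9 / 134 = 0.073881.
Q = 0.0946 * 121 * 0.073881
  = 0.8457 m^3/s.

0.8457


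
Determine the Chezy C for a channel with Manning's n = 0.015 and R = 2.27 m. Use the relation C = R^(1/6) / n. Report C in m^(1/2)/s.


The Chezy coefficient relates to Manning's n through C = R^(1/6) / n.
R^(1/6) = 2.27^(1/6) = 1.146404.
C = 1.146404 / 0.015 = 76.43 m^(1/2)/s.

76.43


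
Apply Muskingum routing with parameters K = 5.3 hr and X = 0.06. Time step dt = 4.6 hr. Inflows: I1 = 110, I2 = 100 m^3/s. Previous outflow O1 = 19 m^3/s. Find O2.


Muskingum coefficients:
denom = 2*K*(1-X) + dt = 2*5.3*(1-0.06) + 4.6 = 14.564.
C0 = (dt - 2*K*X)/denom = (4.6 - 2*5.3*0.06)/14.564 = 0.2722.
C1 = (dt + 2*K*X)/denom = (4.6 + 2*5.3*0.06)/14.564 = 0.3595.
C2 = (2*K*(1-X) - dt)/denom = 0.3683.
O2 = C0*I2 + C1*I1 + C2*O1
   = 0.2722*100 + 0.3595*110 + 0.3683*19
   = 73.76 m^3/s.

73.76


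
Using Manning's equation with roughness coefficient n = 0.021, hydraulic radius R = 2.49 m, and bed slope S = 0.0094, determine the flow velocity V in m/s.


Manning's equation gives V = (1/n) * R^(2/3) * S^(1/2).
First, compute R^(2/3) = 2.49^(2/3) = 1.8371.
Next, S^(1/2) = 0.0094^(1/2) = 0.096954.
Then 1/n = 1/0.021 = 47.62.
V = 47.62 * 1.8371 * 0.096954 = 8.4816 m/s.

8.4816


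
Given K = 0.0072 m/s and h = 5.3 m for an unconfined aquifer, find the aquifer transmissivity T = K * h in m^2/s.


Transmissivity is defined as T = K * h.
T = 0.0072 * 5.3
  = 0.0382 m^2/s.

0.0382


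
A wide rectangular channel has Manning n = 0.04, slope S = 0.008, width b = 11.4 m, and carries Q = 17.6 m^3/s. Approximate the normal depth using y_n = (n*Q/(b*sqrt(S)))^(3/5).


We use the wide-channel approximation y_n = (n*Q/(b*sqrt(S)))^(3/5).
sqrt(S) = sqrt(0.008) = 0.089443.
Numerator: n*Q = 0.04 * 17.6 = 0.704.
Denominator: b*sqrt(S) = 11.4 * 0.089443 = 1.01965.
arg = 0.6904.
y_n = 0.6904^(3/5) = 0.8007 m.

0.8007


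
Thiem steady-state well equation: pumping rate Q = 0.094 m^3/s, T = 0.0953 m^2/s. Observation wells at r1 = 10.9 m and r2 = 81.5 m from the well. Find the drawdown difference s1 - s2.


Thiem equation: s1 - s2 = Q/(2*pi*T) * ln(r2/r1).
ln(r2/r1) = ln(81.5/10.9) = 2.0118.
Q/(2*pi*T) = 0.094 / (2*pi*0.0953) = 0.094 / 0.5988 = 0.157.
s1 - s2 = 0.157 * 2.0118 = 0.3158 m.

0.3158


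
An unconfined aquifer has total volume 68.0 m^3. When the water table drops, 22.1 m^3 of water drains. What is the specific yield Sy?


Specific yield Sy = Volume drained / Total volume.
Sy = 22.1 / 68.0
   = 0.325.

0.325


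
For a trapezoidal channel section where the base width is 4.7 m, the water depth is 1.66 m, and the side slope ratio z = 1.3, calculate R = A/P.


For a trapezoidal section with side slope z:
A = (b + z*y)*y = (4.7 + 1.3*1.66)*1.66 = 11.384 m^2.
P = b + 2*y*sqrt(1 + z^2) = 4.7 + 2*1.66*sqrt(1 + 1.3^2) = 10.145 m.
R = A/P = 11.384 / 10.145 = 1.1221 m.

1.1221


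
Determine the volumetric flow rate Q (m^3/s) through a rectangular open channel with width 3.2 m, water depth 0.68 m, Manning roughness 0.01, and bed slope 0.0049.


For a rectangular channel, the cross-sectional area A = b * y = 3.2 * 0.68 = 2.18 m^2.
The wetted perimeter P = b + 2y = 3.2 + 2*0.68 = 4.56 m.
Hydraulic radius R = A/P = 2.18/4.56 = 0.4772 m.
Velocity V = (1/n)*R^(2/3)*S^(1/2) = (1/0.01)*0.4772^(2/3)*0.0049^(1/2) = 4.2746 m/s.
Discharge Q = A * V = 2.18 * 4.2746 = 9.301 m^3/s.

9.301


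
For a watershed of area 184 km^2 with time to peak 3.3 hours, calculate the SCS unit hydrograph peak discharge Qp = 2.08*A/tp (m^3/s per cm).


SCS formula: Qp = 2.08 * A / tp.
Qp = 2.08 * 184 / 3.3
   = 382.72 / 3.3
   = 115.98 m^3/s per cm.

115.98


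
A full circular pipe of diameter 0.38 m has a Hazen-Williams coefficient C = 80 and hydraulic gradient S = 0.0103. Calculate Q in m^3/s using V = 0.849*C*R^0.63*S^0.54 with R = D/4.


For a full circular pipe, R = D/4 = 0.38/4 = 0.095 m.
V = 0.849 * 80 * 0.095^0.63 * 0.0103^0.54
  = 0.849 * 80 * 0.226969 * 0.084515
  = 1.3029 m/s.
Pipe area A = pi*D^2/4 = pi*0.38^2/4 = 0.1134 m^2.
Q = A * V = 0.1134 * 1.3029 = 0.1478 m^3/s.

0.1478


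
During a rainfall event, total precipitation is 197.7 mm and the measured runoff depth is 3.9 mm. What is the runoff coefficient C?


The runoff coefficient C = runoff depth / rainfall depth.
C = 3.9 / 197.7
  = 0.0197.

0.0197


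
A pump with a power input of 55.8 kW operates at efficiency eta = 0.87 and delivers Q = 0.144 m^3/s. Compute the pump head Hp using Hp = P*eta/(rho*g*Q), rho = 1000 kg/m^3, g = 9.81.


Pump head formula: Hp = P * eta / (rho * g * Q).
Numerator: P * eta = 55.8 * 1000 * 0.87 = 48546.0 W.
Denominator: rho * g * Q = 1000 * 9.81 * 0.144 = 1412.64.
Hp = 48546.0 / 1412.64 = 34.37 m.

34.37


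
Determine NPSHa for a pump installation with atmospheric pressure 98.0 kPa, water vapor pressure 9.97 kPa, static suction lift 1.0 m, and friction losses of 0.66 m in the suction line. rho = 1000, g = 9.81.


NPSHa = p_atm/(rho*g) - z_s - hf_s - p_vap/(rho*g).
p_atm/(rho*g) = 98.0*1000 / (1000*9.81) = 9.99 m.
p_vap/(rho*g) = 9.97*1000 / (1000*9.81) = 1.016 m.
NPSHa = 9.99 - 1.0 - 0.66 - 1.016
      = 7.31 m.

7.31


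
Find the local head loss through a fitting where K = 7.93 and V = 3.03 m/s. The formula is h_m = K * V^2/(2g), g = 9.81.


Minor loss formula: h_m = K * V^2/(2g).
V^2 = 3.03^2 = 9.1809.
V^2/(2g) = 9.1809 / 19.62 = 0.4679 m.
h_m = 7.93 * 0.4679 = 3.7107 m.

3.7107


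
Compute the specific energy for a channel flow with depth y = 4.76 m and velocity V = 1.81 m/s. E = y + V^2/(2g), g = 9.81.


Specific energy E = y + V^2/(2g).
Velocity head = V^2/(2g) = 1.81^2 / (2*9.81) = 3.2761 / 19.62 = 0.167 m.
E = 4.76 + 0.167 = 4.927 m.

4.927


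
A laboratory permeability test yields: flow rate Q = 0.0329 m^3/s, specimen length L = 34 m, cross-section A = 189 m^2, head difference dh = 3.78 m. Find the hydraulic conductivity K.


From K = Q*L / (A*dh):
Numerator: Q*L = 0.0329 * 34 = 1.1186.
Denominator: A*dh = 189 * 3.78 = 714.42.
K = 1.1186 / 714.42 = 0.001566 m/s.

0.001566


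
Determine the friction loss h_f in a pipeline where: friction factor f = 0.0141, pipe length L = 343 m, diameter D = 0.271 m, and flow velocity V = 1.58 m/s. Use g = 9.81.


Darcy-Weisbach equation: h_f = f * (L/D) * V^2/(2g).
f * L/D = 0.0141 * 343/0.271 = 17.8461.
V^2/(2g) = 1.58^2 / (2*9.81) = 2.4964 / 19.62 = 0.1272 m.
h_f = 17.8461 * 0.1272 = 2.271 m.

2.271


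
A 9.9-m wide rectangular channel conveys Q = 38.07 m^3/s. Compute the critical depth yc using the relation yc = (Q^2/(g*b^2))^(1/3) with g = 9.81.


Using yc = (Q^2 / (g * b^2))^(1/3):
Q^2 = 38.07^2 = 1449.32.
g * b^2 = 9.81 * 9.9^2 = 9.81 * 98.01 = 961.48.
Q^2 / (g*b^2) = 1449.32 / 961.48 = 1.5074.
yc = 1.5074^(1/3) = 1.1466 m.

1.1466


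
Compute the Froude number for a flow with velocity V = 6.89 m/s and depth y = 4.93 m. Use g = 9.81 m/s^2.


The Froude number is defined as Fr = V / sqrt(g*y).
g*y = 9.81 * 4.93 = 48.3633.
sqrt(g*y) = sqrt(48.3633) = 6.9544.
Fr = 6.89 / 6.9544 = 0.9907.

0.9907


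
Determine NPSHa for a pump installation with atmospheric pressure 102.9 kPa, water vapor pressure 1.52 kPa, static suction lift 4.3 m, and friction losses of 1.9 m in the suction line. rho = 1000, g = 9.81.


NPSHa = p_atm/(rho*g) - z_s - hf_s - p_vap/(rho*g).
p_atm/(rho*g) = 102.9*1000 / (1000*9.81) = 10.489 m.
p_vap/(rho*g) = 1.52*1000 / (1000*9.81) = 0.155 m.
NPSHa = 10.489 - 4.3 - 1.9 - 0.155
      = 4.13 m.

4.13


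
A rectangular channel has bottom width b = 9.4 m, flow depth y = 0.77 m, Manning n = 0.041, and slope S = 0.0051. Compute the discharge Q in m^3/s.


For a rectangular channel, the cross-sectional area A = b * y = 9.4 * 0.77 = 7.24 m^2.
The wetted perimeter P = b + 2y = 9.4 + 2*0.77 = 10.94 m.
Hydraulic radius R = A/P = 7.24/10.94 = 0.6616 m.
Velocity V = (1/n)*R^(2/3)*S^(1/2) = (1/0.041)*0.6616^(2/3)*0.0051^(1/2) = 1.3225 m/s.
Discharge Q = A * V = 7.24 * 1.3225 = 9.572 m^3/s.

9.572


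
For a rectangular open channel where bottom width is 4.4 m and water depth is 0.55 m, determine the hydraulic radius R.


For a rectangular section:
Flow area A = b * y = 4.4 * 0.55 = 2.42 m^2.
Wetted perimeter P = b + 2y = 4.4 + 2*0.55 = 5.5 m.
Hydraulic radius R = A/P = 2.42 / 5.5 = 0.44 m.

0.44


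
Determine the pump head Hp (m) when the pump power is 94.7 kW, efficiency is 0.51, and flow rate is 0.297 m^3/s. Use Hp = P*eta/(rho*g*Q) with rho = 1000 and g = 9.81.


Pump head formula: Hp = P * eta / (rho * g * Q).
Numerator: P * eta = 94.7 * 1000 * 0.51 = 48297.0 W.
Denominator: rho * g * Q = 1000 * 9.81 * 0.297 = 2913.57.
Hp = 48297.0 / 2913.57 = 16.58 m.

16.58


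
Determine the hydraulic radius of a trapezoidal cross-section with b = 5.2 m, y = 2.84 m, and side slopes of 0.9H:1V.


For a trapezoidal section with side slope z:
A = (b + z*y)*y = (5.2 + 0.9*2.84)*2.84 = 22.027 m^2.
P = b + 2*y*sqrt(1 + z^2) = 5.2 + 2*2.84*sqrt(1 + 0.9^2) = 12.842 m.
R = A/P = 22.027 / 12.842 = 1.7153 m.

1.7153


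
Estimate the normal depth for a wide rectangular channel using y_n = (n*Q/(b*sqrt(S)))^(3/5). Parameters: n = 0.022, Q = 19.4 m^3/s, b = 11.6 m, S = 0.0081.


We use the wide-channel approximation y_n = (n*Q/(b*sqrt(S)))^(3/5).
sqrt(S) = sqrt(0.0081) = 0.09.
Numerator: n*Q = 0.022 * 19.4 = 0.4268.
Denominator: b*sqrt(S) = 11.6 * 0.09 = 1.044.
arg = 0.4088.
y_n = 0.4088^(3/5) = 0.5847 m.

0.5847


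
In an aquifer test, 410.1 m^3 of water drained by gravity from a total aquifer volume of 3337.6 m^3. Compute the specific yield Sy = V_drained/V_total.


Specific yield Sy = Volume drained / Total volume.
Sy = 410.1 / 3337.6
   = 0.1229.

0.1229


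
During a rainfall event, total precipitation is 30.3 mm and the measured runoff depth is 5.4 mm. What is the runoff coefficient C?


The runoff coefficient C = runoff depth / rainfall depth.
C = 5.4 / 30.3
  = 0.1782.

0.1782


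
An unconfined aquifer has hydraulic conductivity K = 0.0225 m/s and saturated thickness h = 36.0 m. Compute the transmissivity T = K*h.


Transmissivity is defined as T = K * h.
T = 0.0225 * 36.0
  = 0.81 m^2/s.

0.81


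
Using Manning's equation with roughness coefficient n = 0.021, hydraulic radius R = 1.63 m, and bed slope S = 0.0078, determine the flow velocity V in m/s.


Manning's equation gives V = (1/n) * R^(2/3) * S^(1/2).
First, compute R^(2/3) = 1.63^(2/3) = 1.385.
Next, S^(1/2) = 0.0078^(1/2) = 0.088318.
Then 1/n = 1/0.021 = 47.62.
V = 47.62 * 1.385 * 0.088318 = 5.8249 m/s.

5.8249


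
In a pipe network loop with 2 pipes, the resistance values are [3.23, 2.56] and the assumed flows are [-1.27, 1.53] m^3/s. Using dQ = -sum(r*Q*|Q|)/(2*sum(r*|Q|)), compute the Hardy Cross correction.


Numerator terms (r*Q*|Q|): 3.23*-1.27*|-1.27| = -5.2097; 2.56*1.53*|1.53| = 5.9927.
Sum of numerator = 0.783.
Denominator terms (r*|Q|): 3.23*|-1.27| = 4.1021; 2.56*|1.53| = 3.9168.
2 * sum of denominator = 2 * 8.0189 = 16.0378.
dQ = -0.783 / 16.0378 = -0.0488 m^3/s.

-0.0488


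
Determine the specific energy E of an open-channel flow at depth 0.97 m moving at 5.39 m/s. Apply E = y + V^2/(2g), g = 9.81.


Specific energy E = y + V^2/(2g).
Velocity head = V^2/(2g) = 5.39^2 / (2*9.81) = 29.0521 / 19.62 = 1.4807 m.
E = 0.97 + 1.4807 = 2.4507 m.

2.4507


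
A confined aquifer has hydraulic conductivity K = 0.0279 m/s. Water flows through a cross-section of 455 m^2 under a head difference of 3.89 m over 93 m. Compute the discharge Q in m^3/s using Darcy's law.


Darcy's law: Q = K * A * i, where i = dh/L.
Hydraulic gradient i = 3.89 / 93 = 0.041828.
Q = 0.0279 * 455 * 0.041828
  = 0.531 m^3/s.

0.531


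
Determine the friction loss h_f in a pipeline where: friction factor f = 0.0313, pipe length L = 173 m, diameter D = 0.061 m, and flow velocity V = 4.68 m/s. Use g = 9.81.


Darcy-Weisbach equation: h_f = f * (L/D) * V^2/(2g).
f * L/D = 0.0313 * 173/0.061 = 88.7689.
V^2/(2g) = 4.68^2 / (2*9.81) = 21.9024 / 19.62 = 1.1163 m.
h_f = 88.7689 * 1.1163 = 99.095 m.

99.095


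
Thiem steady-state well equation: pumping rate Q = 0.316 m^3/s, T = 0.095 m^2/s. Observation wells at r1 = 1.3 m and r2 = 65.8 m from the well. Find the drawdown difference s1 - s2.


Thiem equation: s1 - s2 = Q/(2*pi*T) * ln(r2/r1).
ln(r2/r1) = ln(65.8/1.3) = 3.9243.
Q/(2*pi*T) = 0.316 / (2*pi*0.095) = 0.316 / 0.5969 = 0.5294.
s1 - s2 = 0.5294 * 3.9243 = 2.0775 m.

2.0775


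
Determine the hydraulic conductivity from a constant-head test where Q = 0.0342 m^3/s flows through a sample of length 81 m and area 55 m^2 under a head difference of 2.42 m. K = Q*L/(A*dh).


From K = Q*L / (A*dh):
Numerator: Q*L = 0.0342 * 81 = 2.7702.
Denominator: A*dh = 55 * 2.42 = 133.1.
K = 2.7702 / 133.1 = 0.020813 m/s.

0.020813


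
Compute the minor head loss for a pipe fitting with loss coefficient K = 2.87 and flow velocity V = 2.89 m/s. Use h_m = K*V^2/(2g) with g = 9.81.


Minor loss formula: h_m = K * V^2/(2g).
V^2 = 2.89^2 = 8.3521.
V^2/(2g) = 8.3521 / 19.62 = 0.4257 m.
h_m = 2.87 * 0.4257 = 1.2217 m.

1.2217


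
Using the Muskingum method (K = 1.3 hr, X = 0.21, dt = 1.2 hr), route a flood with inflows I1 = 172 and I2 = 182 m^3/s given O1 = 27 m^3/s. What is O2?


Muskingum coefficients:
denom = 2*K*(1-X) + dt = 2*1.3*(1-0.21) + 1.2 = 3.254.
C0 = (dt - 2*K*X)/denom = (1.2 - 2*1.3*0.21)/3.254 = 0.201.
C1 = (dt + 2*K*X)/denom = (1.2 + 2*1.3*0.21)/3.254 = 0.5366.
C2 = (2*K*(1-X) - dt)/denom = 0.2624.
O2 = C0*I2 + C1*I1 + C2*O1
   = 0.201*182 + 0.5366*172 + 0.2624*27
   = 135.96 m^3/s.

135.96


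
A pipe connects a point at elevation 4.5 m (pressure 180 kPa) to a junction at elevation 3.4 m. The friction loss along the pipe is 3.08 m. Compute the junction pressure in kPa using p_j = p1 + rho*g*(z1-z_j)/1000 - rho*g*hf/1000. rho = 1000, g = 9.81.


Junction pressure: p_j = p1 + rho*g*(z1 - z_j)/1000 - rho*g*hf/1000.
Elevation term = 1000*9.81*(4.5 - 3.4)/1000 = 10.791 kPa.
Friction term = 1000*9.81*3.08/1000 = 30.215 kPa.
p_j = 180 + 10.791 - 30.215 = 160.58 kPa.

160.58


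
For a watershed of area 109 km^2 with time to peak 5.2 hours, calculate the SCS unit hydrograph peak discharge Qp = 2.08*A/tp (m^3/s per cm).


SCS formula: Qp = 2.08 * A / tp.
Qp = 2.08 * 109 / 5.2
   = 226.72 / 5.2
   = 43.6 m^3/s per cm.

43.6


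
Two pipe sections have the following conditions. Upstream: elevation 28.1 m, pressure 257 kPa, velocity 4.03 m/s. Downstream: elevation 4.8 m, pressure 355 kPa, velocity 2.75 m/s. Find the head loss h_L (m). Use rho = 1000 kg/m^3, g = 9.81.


Total head at each section: H = z + p/(rho*g) + V^2/(2g).
H1 = 28.1 + 257*1000/(1000*9.81) + 4.03^2/(2*9.81)
   = 28.1 + 26.198 + 0.8278
   = 55.126 m.
H2 = 4.8 + 355*1000/(1000*9.81) + 2.75^2/(2*9.81)
   = 4.8 + 36.188 + 0.3854
   = 41.373 m.
h_L = H1 - H2 = 55.126 - 41.373 = 13.753 m.

13.753


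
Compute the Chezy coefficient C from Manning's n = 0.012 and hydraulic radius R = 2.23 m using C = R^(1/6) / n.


The Chezy coefficient relates to Manning's n through C = R^(1/6) / n.
R^(1/6) = 2.23^(1/6) = 1.143012.
C = 1.143012 / 0.012 = 95.25 m^(1/2)/s.

95.25


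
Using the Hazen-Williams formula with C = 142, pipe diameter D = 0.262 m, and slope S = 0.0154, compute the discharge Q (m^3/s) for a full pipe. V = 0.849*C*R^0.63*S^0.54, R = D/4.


For a full circular pipe, R = D/4 = 0.262/4 = 0.0655 m.
V = 0.849 * 142 * 0.0655^0.63 * 0.0154^0.54
  = 0.849 * 142 * 0.179569 * 0.105017
  = 2.2735 m/s.
Pipe area A = pi*D^2/4 = pi*0.262^2/4 = 0.0539 m^2.
Q = A * V = 0.0539 * 2.2735 = 0.1226 m^3/s.

0.1226


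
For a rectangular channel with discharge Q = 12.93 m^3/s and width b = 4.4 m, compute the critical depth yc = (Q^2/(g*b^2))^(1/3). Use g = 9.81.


Using yc = (Q^2 / (g * b^2))^(1/3):
Q^2 = 12.93^2 = 167.18.
g * b^2 = 9.81 * 4.4^2 = 9.81 * 19.36 = 189.92.
Q^2 / (g*b^2) = 167.18 / 189.92 = 0.8803.
yc = 0.8803^(1/3) = 0.9584 m.

0.9584


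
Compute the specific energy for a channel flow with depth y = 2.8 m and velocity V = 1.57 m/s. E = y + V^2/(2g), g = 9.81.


Specific energy E = y + V^2/(2g).
Velocity head = V^2/(2g) = 1.57^2 / (2*9.81) = 2.4649 / 19.62 = 0.1256 m.
E = 2.8 + 0.1256 = 2.9256 m.

2.9256


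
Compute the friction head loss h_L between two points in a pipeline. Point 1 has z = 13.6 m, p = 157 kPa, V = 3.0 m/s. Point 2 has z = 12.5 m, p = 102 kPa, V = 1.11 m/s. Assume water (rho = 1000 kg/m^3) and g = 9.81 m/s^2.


Total head at each section: H = z + p/(rho*g) + V^2/(2g).
H1 = 13.6 + 157*1000/(1000*9.81) + 3.0^2/(2*9.81)
   = 13.6 + 16.004 + 0.4587
   = 30.063 m.
H2 = 12.5 + 102*1000/(1000*9.81) + 1.11^2/(2*9.81)
   = 12.5 + 10.398 + 0.0628
   = 22.96 m.
h_L = H1 - H2 = 30.063 - 22.96 = 7.102 m.

7.102


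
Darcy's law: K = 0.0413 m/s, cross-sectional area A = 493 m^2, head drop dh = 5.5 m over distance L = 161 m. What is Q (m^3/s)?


Darcy's law: Q = K * A * i, where i = dh/L.
Hydraulic gradient i = 5.5 / 161 = 0.034161.
Q = 0.0413 * 493 * 0.034161
  = 0.6956 m^3/s.

0.6956


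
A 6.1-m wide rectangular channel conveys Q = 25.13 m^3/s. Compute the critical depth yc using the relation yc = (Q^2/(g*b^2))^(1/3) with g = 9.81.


Using yc = (Q^2 / (g * b^2))^(1/3):
Q^2 = 25.13^2 = 631.52.
g * b^2 = 9.81 * 6.1^2 = 9.81 * 37.21 = 365.03.
Q^2 / (g*b^2) = 631.52 / 365.03 = 1.73.
yc = 1.73^(1/3) = 1.2005 m.

1.2005


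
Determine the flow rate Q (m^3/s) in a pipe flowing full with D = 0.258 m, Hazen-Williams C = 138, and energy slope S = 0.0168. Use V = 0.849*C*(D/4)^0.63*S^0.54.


For a full circular pipe, R = D/4 = 0.258/4 = 0.0645 m.
V = 0.849 * 138 * 0.0645^0.63 * 0.0168^0.54
  = 0.849 * 138 * 0.177837 * 0.11007
  = 2.2934 m/s.
Pipe area A = pi*D^2/4 = pi*0.258^2/4 = 0.0523 m^2.
Q = A * V = 0.0523 * 2.2934 = 0.1199 m^3/s.

0.1199


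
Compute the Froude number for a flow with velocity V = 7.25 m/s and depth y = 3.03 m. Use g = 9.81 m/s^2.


The Froude number is defined as Fr = V / sqrt(g*y).
g*y = 9.81 * 3.03 = 29.7243.
sqrt(g*y) = sqrt(29.7243) = 5.452.
Fr = 7.25 / 5.452 = 1.3298.

1.3298


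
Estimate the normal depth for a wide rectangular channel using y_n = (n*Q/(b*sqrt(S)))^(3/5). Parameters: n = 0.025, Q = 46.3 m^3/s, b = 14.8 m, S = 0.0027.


We use the wide-channel approximation y_n = (n*Q/(b*sqrt(S)))^(3/5).
sqrt(S) = sqrt(0.0027) = 0.051962.
Numerator: n*Q = 0.025 * 46.3 = 1.1575.
Denominator: b*sqrt(S) = 14.8 * 0.051962 = 0.769038.
arg = 1.5051.
y_n = 1.5051^(3/5) = 1.278 m.

1.278


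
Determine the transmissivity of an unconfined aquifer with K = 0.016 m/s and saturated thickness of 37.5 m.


Transmissivity is defined as T = K * h.
T = 0.016 * 37.5
  = 0.6 m^2/s.

0.6


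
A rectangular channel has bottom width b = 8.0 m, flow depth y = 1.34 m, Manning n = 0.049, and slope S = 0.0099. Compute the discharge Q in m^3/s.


For a rectangular channel, the cross-sectional area A = b * y = 8.0 * 1.34 = 10.72 m^2.
The wetted perimeter P = b + 2y = 8.0 + 2*1.34 = 10.68 m.
Hydraulic radius R = A/P = 10.72/10.68 = 1.0037 m.
Velocity V = (1/n)*R^(2/3)*S^(1/2) = (1/0.049)*1.0037^(2/3)*0.0099^(1/2) = 2.0357 m/s.
Discharge Q = A * V = 10.72 * 2.0357 = 21.822 m^3/s.

21.822


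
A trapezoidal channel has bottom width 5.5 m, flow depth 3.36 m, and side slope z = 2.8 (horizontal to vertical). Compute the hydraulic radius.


For a trapezoidal section with side slope z:
A = (b + z*y)*y = (5.5 + 2.8*3.36)*3.36 = 50.091 m^2.
P = b + 2*y*sqrt(1 + z^2) = 5.5 + 2*3.36*sqrt(1 + 2.8^2) = 25.48 m.
R = A/P = 50.091 / 25.48 = 1.9659 m.

1.9659


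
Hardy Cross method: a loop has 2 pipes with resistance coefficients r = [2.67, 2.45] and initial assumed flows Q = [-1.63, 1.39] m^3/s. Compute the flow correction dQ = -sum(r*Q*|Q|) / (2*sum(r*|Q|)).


Numerator terms (r*Q*|Q|): 2.67*-1.63*|-1.63| = -7.0939; 2.45*1.39*|1.39| = 4.7336.
Sum of numerator = -2.3603.
Denominator terms (r*|Q|): 2.67*|-1.63| = 4.3521; 2.45*|1.39| = 3.4055.
2 * sum of denominator = 2 * 7.7576 = 15.5152.
dQ = --2.3603 / 15.5152 = 0.1521 m^3/s.

0.1521


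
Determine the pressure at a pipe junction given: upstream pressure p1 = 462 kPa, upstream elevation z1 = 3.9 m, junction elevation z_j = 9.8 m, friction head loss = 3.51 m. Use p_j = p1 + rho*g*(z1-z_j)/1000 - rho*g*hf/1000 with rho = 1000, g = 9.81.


Junction pressure: p_j = p1 + rho*g*(z1 - z_j)/1000 - rho*g*hf/1000.
Elevation term = 1000*9.81*(3.9 - 9.8)/1000 = -57.879 kPa.
Friction term = 1000*9.81*3.51/1000 = 34.433 kPa.
p_j = 462 + -57.879 - 34.433 = 369.69 kPa.

369.69


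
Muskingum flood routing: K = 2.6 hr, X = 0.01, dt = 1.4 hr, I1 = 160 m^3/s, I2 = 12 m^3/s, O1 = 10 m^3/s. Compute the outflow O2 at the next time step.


Muskingum coefficients:
denom = 2*K*(1-X) + dt = 2*2.6*(1-0.01) + 1.4 = 6.548.
C0 = (dt - 2*K*X)/denom = (1.4 - 2*2.6*0.01)/6.548 = 0.2059.
C1 = (dt + 2*K*X)/denom = (1.4 + 2*2.6*0.01)/6.548 = 0.2217.
C2 = (2*K*(1-X) - dt)/denom = 0.5724.
O2 = C0*I2 + C1*I1 + C2*O1
   = 0.2059*12 + 0.2217*160 + 0.5724*10
   = 43.67 m^3/s.

43.67


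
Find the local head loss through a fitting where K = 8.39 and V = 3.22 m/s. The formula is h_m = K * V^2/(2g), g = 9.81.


Minor loss formula: h_m = K * V^2/(2g).
V^2 = 3.22^2 = 10.3684.
V^2/(2g) = 10.3684 / 19.62 = 0.5285 m.
h_m = 8.39 * 0.5285 = 4.4338 m.

4.4338


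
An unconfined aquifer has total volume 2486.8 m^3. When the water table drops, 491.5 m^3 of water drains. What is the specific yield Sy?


Specific yield Sy = Volume drained / Total volume.
Sy = 491.5 / 2486.8
   = 0.1976.

0.1976


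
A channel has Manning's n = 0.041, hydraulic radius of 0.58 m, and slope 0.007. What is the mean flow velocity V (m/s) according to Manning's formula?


Manning's equation gives V = (1/n) * R^(2/3) * S^(1/2).
First, compute R^(2/3) = 0.58^(2/3) = 0.6955.
Next, S^(1/2) = 0.007^(1/2) = 0.083666.
Then 1/n = 1/0.041 = 24.39.
V = 24.39 * 0.6955 * 0.083666 = 1.4192 m/s.

1.4192


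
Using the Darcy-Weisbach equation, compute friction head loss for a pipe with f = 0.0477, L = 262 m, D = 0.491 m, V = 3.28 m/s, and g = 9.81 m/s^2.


Darcy-Weisbach equation: h_f = f * (L/D) * V^2/(2g).
f * L/D = 0.0477 * 262/0.491 = 25.453.
V^2/(2g) = 3.28^2 / (2*9.81) = 10.7584 / 19.62 = 0.5483 m.
h_f = 25.453 * 0.5483 = 13.957 m.

13.957


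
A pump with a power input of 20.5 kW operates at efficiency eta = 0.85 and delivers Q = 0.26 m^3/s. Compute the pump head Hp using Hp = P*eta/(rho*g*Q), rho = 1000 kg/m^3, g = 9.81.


Pump head formula: Hp = P * eta / (rho * g * Q).
Numerator: P * eta = 20.5 * 1000 * 0.85 = 17425.0 W.
Denominator: rho * g * Q = 1000 * 9.81 * 0.26 = 2550.6.
Hp = 17425.0 / 2550.6 = 6.83 m.

6.83


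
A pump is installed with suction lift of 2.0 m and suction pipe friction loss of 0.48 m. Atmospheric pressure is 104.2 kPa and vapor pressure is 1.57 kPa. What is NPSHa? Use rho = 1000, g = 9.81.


NPSHa = p_atm/(rho*g) - z_s - hf_s - p_vap/(rho*g).
p_atm/(rho*g) = 104.2*1000 / (1000*9.81) = 10.622 m.
p_vap/(rho*g) = 1.57*1000 / (1000*9.81) = 0.16 m.
NPSHa = 10.622 - 2.0 - 0.48 - 0.16
      = 7.98 m.

7.98


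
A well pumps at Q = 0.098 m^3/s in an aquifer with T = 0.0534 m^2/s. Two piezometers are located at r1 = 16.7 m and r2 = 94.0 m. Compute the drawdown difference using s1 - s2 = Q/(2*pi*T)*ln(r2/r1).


Thiem equation: s1 - s2 = Q/(2*pi*T) * ln(r2/r1).
ln(r2/r1) = ln(94.0/16.7) = 1.7279.
Q/(2*pi*T) = 0.098 / (2*pi*0.0534) = 0.098 / 0.3355 = 0.2921.
s1 - s2 = 0.2921 * 1.7279 = 0.5047 m.

0.5047


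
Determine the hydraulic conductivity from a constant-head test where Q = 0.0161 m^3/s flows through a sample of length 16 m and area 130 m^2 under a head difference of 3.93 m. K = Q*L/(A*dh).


From K = Q*L / (A*dh):
Numerator: Q*L = 0.0161 * 16 = 0.2576.
Denominator: A*dh = 130 * 3.93 = 510.9.
K = 0.2576 / 510.9 = 0.000504 m/s.

0.000504


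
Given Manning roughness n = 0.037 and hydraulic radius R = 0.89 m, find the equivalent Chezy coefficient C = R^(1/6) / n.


The Chezy coefficient relates to Manning's n through C = R^(1/6) / n.
R^(1/6) = 0.89^(1/6) = 0.980765.
C = 0.980765 / 0.037 = 26.51 m^(1/2)/s.

26.51


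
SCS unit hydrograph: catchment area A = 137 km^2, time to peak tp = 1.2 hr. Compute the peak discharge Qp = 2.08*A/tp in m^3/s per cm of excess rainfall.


SCS formula: Qp = 2.08 * A / tp.
Qp = 2.08 * 137 / 1.2
   = 284.96 / 1.2
   = 237.47 m^3/s per cm.

237.47


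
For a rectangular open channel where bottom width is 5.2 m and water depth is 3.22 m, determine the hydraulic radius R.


For a rectangular section:
Flow area A = b * y = 5.2 * 3.22 = 16.74 m^2.
Wetted perimeter P = b + 2y = 5.2 + 2*3.22 = 11.64 m.
Hydraulic radius R = A/P = 16.74 / 11.64 = 1.4385 m.

1.4385


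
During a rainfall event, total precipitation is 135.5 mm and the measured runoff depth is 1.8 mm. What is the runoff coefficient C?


The runoff coefficient C = runoff depth / rainfall depth.
C = 1.8 / 135.5
  = 0.0133.

0.0133


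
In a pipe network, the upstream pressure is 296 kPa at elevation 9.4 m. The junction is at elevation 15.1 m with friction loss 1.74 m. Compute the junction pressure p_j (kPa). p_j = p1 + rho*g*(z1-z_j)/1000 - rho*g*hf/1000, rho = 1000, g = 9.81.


Junction pressure: p_j = p1 + rho*g*(z1 - z_j)/1000 - rho*g*hf/1000.
Elevation term = 1000*9.81*(9.4 - 15.1)/1000 = -55.917 kPa.
Friction term = 1000*9.81*1.74/1000 = 17.069 kPa.
p_j = 296 + -55.917 - 17.069 = 223.01 kPa.

223.01


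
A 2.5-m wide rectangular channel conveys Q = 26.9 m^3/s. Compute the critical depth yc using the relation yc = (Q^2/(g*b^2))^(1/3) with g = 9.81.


Using yc = (Q^2 / (g * b^2))^(1/3):
Q^2 = 26.9^2 = 723.61.
g * b^2 = 9.81 * 2.5^2 = 9.81 * 6.25 = 61.31.
Q^2 / (g*b^2) = 723.61 / 61.31 = 11.8025.
yc = 11.8025^(1/3) = 2.2768 m.

2.2768


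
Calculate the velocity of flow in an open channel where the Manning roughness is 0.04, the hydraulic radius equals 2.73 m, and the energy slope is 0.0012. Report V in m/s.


Manning's equation gives V = (1/n) * R^(2/3) * S^(1/2).
First, compute R^(2/3) = 2.73^(2/3) = 1.9533.
Next, S^(1/2) = 0.0012^(1/2) = 0.034641.
Then 1/n = 1/0.04 = 25.0.
V = 25.0 * 1.9533 * 0.034641 = 1.6916 m/s.

1.6916


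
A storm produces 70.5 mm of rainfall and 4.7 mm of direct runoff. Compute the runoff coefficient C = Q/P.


The runoff coefficient C = runoff depth / rainfall depth.
C = 4.7 / 70.5
  = 0.0667.

0.0667


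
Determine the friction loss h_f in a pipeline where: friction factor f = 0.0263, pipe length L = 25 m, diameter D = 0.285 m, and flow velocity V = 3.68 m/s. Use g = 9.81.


Darcy-Weisbach equation: h_f = f * (L/D) * V^2/(2g).
f * L/D = 0.0263 * 25/0.285 = 2.307.
V^2/(2g) = 3.68^2 / (2*9.81) = 13.5424 / 19.62 = 0.6902 m.
h_f = 2.307 * 0.6902 = 1.592 m.

1.592


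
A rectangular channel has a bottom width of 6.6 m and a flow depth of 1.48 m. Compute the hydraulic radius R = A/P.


For a rectangular section:
Flow area A = b * y = 6.6 * 1.48 = 9.77 m^2.
Wetted perimeter P = b + 2y = 6.6 + 2*1.48 = 9.56 m.
Hydraulic radius R = A/P = 9.77 / 9.56 = 1.0218 m.

1.0218


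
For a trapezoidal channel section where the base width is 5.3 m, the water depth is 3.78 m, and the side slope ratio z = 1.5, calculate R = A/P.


For a trapezoidal section with side slope z:
A = (b + z*y)*y = (5.3 + 1.5*3.78)*3.78 = 41.467 m^2.
P = b + 2*y*sqrt(1 + z^2) = 5.3 + 2*3.78*sqrt(1 + 1.5^2) = 18.929 m.
R = A/P = 41.467 / 18.929 = 2.1906 m.

2.1906


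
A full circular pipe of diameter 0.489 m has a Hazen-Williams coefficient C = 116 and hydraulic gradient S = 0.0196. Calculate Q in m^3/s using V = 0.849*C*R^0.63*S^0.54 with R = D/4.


For a full circular pipe, R = D/4 = 0.489/4 = 0.1222 m.
V = 0.849 * 116 * 0.1222^0.63 * 0.0196^0.54
  = 0.849 * 116 * 0.266052 * 0.119624
  = 3.1344 m/s.
Pipe area A = pi*D^2/4 = pi*0.489^2/4 = 0.1878 m^2.
Q = A * V = 0.1878 * 3.1344 = 0.5887 m^3/s.

0.5887


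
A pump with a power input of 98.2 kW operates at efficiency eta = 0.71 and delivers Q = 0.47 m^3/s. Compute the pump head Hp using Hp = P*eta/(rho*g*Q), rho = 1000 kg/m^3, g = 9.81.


Pump head formula: Hp = P * eta / (rho * g * Q).
Numerator: P * eta = 98.2 * 1000 * 0.71 = 69722.0 W.
Denominator: rho * g * Q = 1000 * 9.81 * 0.47 = 4610.7.
Hp = 69722.0 / 4610.7 = 15.12 m.

15.12


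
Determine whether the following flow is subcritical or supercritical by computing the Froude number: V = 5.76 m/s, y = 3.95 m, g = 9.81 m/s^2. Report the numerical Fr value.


The Froude number is defined as Fr = V / sqrt(g*y).
g*y = 9.81 * 3.95 = 38.7495.
sqrt(g*y) = sqrt(38.7495) = 6.2249.
Fr = 5.76 / 6.2249 = 0.9253.
Since Fr < 1, the flow is subcritical.

0.9253


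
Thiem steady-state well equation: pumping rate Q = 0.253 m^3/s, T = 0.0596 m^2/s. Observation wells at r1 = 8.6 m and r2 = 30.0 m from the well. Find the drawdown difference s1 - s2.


Thiem equation: s1 - s2 = Q/(2*pi*T) * ln(r2/r1).
ln(r2/r1) = ln(30.0/8.6) = 1.2494.
Q/(2*pi*T) = 0.253 / (2*pi*0.0596) = 0.253 / 0.3745 = 0.6756.
s1 - s2 = 0.6756 * 1.2494 = 0.8441 m.

0.8441


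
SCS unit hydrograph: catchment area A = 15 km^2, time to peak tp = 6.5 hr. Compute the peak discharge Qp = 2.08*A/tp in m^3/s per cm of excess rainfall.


SCS formula: Qp = 2.08 * A / tp.
Qp = 2.08 * 15 / 6.5
   = 31.2 / 6.5
   = 4.8 m^3/s per cm.

4.8


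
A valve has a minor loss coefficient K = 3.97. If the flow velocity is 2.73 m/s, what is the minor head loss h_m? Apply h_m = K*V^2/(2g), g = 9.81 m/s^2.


Minor loss formula: h_m = K * V^2/(2g).
V^2 = 2.73^2 = 7.4529.
V^2/(2g) = 7.4529 / 19.62 = 0.3799 m.
h_m = 3.97 * 0.3799 = 1.5081 m.

1.5081


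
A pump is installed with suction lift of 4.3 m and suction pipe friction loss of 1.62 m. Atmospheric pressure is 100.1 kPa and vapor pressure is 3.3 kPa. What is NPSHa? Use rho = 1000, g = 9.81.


NPSHa = p_atm/(rho*g) - z_s - hf_s - p_vap/(rho*g).
p_atm/(rho*g) = 100.1*1000 / (1000*9.81) = 10.204 m.
p_vap/(rho*g) = 3.3*1000 / (1000*9.81) = 0.336 m.
NPSHa = 10.204 - 4.3 - 1.62 - 0.336
      = 3.95 m.

3.95


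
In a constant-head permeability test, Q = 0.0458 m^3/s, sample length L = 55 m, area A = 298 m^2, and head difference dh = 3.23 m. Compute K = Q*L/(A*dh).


From K = Q*L / (A*dh):
Numerator: Q*L = 0.0458 * 55 = 2.519.
Denominator: A*dh = 298 * 3.23 = 962.54.
K = 2.519 / 962.54 = 0.002617 m/s.

0.002617


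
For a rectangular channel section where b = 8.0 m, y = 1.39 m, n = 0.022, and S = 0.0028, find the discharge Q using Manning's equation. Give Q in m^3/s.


For a rectangular channel, the cross-sectional area A = b * y = 8.0 * 1.39 = 11.12 m^2.
The wetted perimeter P = b + 2y = 8.0 + 2*1.39 = 10.78 m.
Hydraulic radius R = A/P = 11.12/10.78 = 1.0315 m.
Velocity V = (1/n)*R^(2/3)*S^(1/2) = (1/0.022)*1.0315^(2/3)*0.0028^(1/2) = 2.4555 m/s.
Discharge Q = A * V = 11.12 * 2.4555 = 27.306 m^3/s.

27.306


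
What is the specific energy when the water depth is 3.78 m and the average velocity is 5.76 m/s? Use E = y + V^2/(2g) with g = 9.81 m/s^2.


Specific energy E = y + V^2/(2g).
Velocity head = V^2/(2g) = 5.76^2 / (2*9.81) = 33.1776 / 19.62 = 1.691 m.
E = 3.78 + 1.691 = 5.471 m.

5.471


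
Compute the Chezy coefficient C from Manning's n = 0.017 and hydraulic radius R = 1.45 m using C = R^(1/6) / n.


The Chezy coefficient relates to Manning's n through C = R^(1/6) / n.
R^(1/6) = 1.45^(1/6) = 1.063885.
C = 1.063885 / 0.017 = 62.58 m^(1/2)/s.

62.58


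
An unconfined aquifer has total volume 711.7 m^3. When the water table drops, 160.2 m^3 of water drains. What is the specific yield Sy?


Specific yield Sy = Volume drained / Total volume.
Sy = 160.2 / 711.7
   = 0.2251.

0.2251


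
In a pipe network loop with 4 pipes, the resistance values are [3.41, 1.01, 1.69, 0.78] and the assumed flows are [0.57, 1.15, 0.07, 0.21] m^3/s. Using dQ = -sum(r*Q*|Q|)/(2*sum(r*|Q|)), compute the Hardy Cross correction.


Numerator terms (r*Q*|Q|): 3.41*0.57*|0.57| = 1.1079; 1.01*1.15*|1.15| = 1.3357; 1.69*0.07*|0.07| = 0.0083; 0.78*0.21*|0.21| = 0.0344.
Sum of numerator = 2.4863.
Denominator terms (r*|Q|): 3.41*|0.57| = 1.9437; 1.01*|1.15| = 1.1615; 1.69*|0.07| = 0.1183; 0.78*|0.21| = 0.1638.
2 * sum of denominator = 2 * 3.3873 = 6.7746.
dQ = -2.4863 / 6.7746 = -0.367 m^3/s.

-0.367
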